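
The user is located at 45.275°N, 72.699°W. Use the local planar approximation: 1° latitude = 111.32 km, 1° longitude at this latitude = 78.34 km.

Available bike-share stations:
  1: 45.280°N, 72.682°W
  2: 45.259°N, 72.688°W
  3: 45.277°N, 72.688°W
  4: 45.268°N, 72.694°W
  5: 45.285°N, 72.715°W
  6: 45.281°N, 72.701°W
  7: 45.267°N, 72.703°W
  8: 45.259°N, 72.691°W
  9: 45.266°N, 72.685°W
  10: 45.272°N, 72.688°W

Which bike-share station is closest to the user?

Distances from 45.275°N, 72.699°W:
1: √((0.005·111.32)² + (0.017·78.34)²) = √(0.30980 + 1.77364) = 1.443 km
2: √((-0.016·111.32)² + (0.011·78.34)²) = √(3.17239 + 0.74260) = 1.979 km
3: √((0.002·111.32)² + (0.011·78.34)²) = √(0.04957 + 0.74260) = 0.890 km
4: √((-0.007·111.32)² + (0.005·78.34)²) = √(0.60721 + 0.15343) = 0.872 km
5: √((0.010·111.32)² + (-0.016·78.34)²) = √(1.23921 + 1.57111) = 1.676 km
6: √((0.006·111.32)² + (-0.002·78.34)²) = √(0.44612 + 0.02455) = 0.686 km
7: √((-0.008·111.32)² + (-0.004·78.34)²) = √(0.79310 + 0.09819) = 0.944 km
8: √((-0.016·111.32)² + (0.008·78.34)²) = √(3.17239 + 0.39278) = 1.888 km
9: √((-0.009·111.32)² + (0.014·78.34)²) = √(1.00376 + 1.20288) = 1.485 km
10: √((-0.003·111.32)² + (0.011·78.34)²) = √(0.11153 + 0.74260) = 0.924 km
Minimum: 6 at 0.686 km.

6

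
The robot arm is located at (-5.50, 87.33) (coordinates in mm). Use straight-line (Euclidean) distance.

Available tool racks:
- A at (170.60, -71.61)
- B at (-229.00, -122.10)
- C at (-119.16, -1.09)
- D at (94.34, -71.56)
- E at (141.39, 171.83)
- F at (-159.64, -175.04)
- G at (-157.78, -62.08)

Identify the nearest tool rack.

Distances from (-5.50, 87.33):
A: 237.22 mm
B: 306.29 mm
C: 144.00 mm
D: 187.65 mm
E: 169.46 mm
F: 304.30 mm
G: 213.34 mm
Minimum: C at 144.00 mm.

C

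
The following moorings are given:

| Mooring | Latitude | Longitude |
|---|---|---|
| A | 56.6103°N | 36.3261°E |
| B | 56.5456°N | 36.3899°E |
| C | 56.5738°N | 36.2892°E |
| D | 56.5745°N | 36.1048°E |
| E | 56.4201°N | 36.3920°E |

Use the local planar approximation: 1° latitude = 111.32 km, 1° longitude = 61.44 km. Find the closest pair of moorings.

Pairwise distances:
A–B: √((-0.0647·111.32)² + (0.0638·61.44)²) = √(51.874623 + 15.365396) = 8.2000 km
A–C: √((-0.0365·111.32)² + (-0.0369·61.44)²) = √(16.509432 + 5.139906) = 4.6529 km
A–D: √((-0.0358·111.32)² + (-0.2213·61.44)²) = √(15.882265 + 184.869489) = 14.1687 km
A–E: √((-0.1902·111.32)² + (0.0659·61.44)²) = √(448.298639 + 16.393559) = 21.5567 km
B–C: √((0.0282·111.32)² + (-0.1007·61.44)²) = √(9.854727 + 38.279068) = 6.9379 km
B–D: √((0.0289·111.32)² + (-0.2851·61.44)²) = √(10.350041 + 306.829314) = 17.8095 km
B–E: √((-0.1255·111.32)² + (0.0021·61.44)²) = √(195.179341 + 0.016647) = 13.9713 km
C–D: √((0.0007·111.32)² + (-0.1844·61.44)²) = √(0.006072 + 128.358386) = 11.3298 km
C–E: √((-0.1537·111.32)² + (0.1028·61.44)²) = √(292.748130 + 39.892260) = 18.2384 km
D–E: √((-0.1544·111.32)² + (0.2872·61.44)²) = √(295.420744 + 311.366070) = 24.6330 km
Closest pair: A–C at 4.6529 km.

A and C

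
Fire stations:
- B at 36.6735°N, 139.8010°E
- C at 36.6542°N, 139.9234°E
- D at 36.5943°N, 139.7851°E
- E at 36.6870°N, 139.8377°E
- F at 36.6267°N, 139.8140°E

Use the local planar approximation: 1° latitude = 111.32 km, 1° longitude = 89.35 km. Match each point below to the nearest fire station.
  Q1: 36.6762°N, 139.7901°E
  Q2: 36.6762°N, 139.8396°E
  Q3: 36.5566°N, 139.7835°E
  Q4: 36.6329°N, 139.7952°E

Q1→B; Q2→E; Q3→D; Q4→F

Q1 at 36.6762°N, 139.7901°E:
  B: √((-0.0027·111.32)² + (0.0109·89.35)²) = √(0.090339 + 0.948510) = 1.0192 km
  C: √((-0.0220·111.32)² + (0.1333·89.35)²) = √(5.997797 + 141.856556) = 12.1595 km
  D: √((-0.0819·111.32)² + (-0.0050·89.35)²) = √(83.121658 + 0.199586) = 9.1280 km
  E: √((0.0108·111.32)² + (0.0476·89.35)²) = √(1.445419 + 18.088519) = 4.4197 km
  F: √((-0.0495·111.32)² + (0.0239·89.35)²) = √(30.363847 + 4.560211) = 5.9097 km
  → nearest: B (1.0192 km)
Q2 at 36.6762°N, 139.8396°E:
  B: √((-0.0027·111.32)² + (-0.0386·89.35)²) = √(0.090339 + 11.894980) = 3.4620 km
  C: √((-0.0220·111.32)² + (0.0838·89.35)²) = √(5.997797 + 56.063106) = 7.8779 km
  D: √((-0.0819·111.32)² + (-0.0545·89.35)²) = √(83.121658 + 23.712761) = 10.3361 km
  E: √((0.0108·111.32)² + (-0.0019·89.35)²) = √(1.445419 + 0.028820) = 1.2142 km
  F: √((-0.0495·111.32)² + (-0.0256·89.35)²) = √(30.363847 + 5.232016) = 5.9662 km
  → nearest: E (1.2142 km)
Q3 at 36.5566°N, 139.7835°E:
  B: √((0.1169·111.32)² + (0.0175·89.35)²) = √(169.346185 + 2.444923) = 13.1069 km
  C: √((0.0976·111.32)² + (0.1399·89.35)²) = √(118.044574 + 156.251625) = 16.5619 km
  D: √((0.0377·111.32)² + (0.0016·89.35)²) = √(17.612828 + 0.020438) = 4.1992 km
  E: √((0.1304·111.32)² + (0.0542·89.35)²) = √(210.717972 + 23.452421) = 15.3026 km
  F: √((0.0701·111.32)² + (0.0305·89.35)²) = √(60.895112 + 7.426579) = 8.2657 km
  → nearest: D (4.1992 km)
Q4 at 36.6329°N, 139.7952°E:
  B: √((0.0406·111.32)² + (0.0058·89.35)²) = √(20.426712 + 0.268562) = 4.5492 km
  C: √((0.0213·111.32)² + (0.1282·89.35)²) = √(5.622191 + 131.209465) = 11.6975 km
  D: √((-0.0386·111.32)² + (-0.0101·89.35)²) = √(18.463796 + 0.814389) = 4.3907 km
  E: √((0.0541·111.32)² + (0.0425·89.35)²) = √(36.269446 + 14.420057) = 7.1197 km
  F: √((-0.0062·111.32)² + (0.0188·89.35)²) = √(0.476354 + 2.821661) = 1.8160 km
  → nearest: F (1.8160 km)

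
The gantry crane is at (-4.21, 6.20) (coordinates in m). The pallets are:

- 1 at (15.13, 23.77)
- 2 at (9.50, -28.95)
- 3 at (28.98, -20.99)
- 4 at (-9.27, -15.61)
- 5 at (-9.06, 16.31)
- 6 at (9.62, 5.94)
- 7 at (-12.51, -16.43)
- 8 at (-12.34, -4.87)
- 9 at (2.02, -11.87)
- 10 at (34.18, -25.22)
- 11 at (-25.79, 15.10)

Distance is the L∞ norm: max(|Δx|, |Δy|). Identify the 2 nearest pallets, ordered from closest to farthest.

5, 8

Distances from (-4.21, 6.20):
1: max(|19.34|, |17.57|) = 19.34 m
2: max(|13.71|, |-35.15|) = 35.15 m
3: max(|33.19|, |-27.19|) = 33.19 m
4: max(|-5.06|, |-21.81|) = 21.81 m
5: max(|-4.85|, |10.11|) = 10.11 m
6: max(|13.83|, |-0.26|) = 13.83 m
7: max(|-8.30|, |-22.63|) = 22.63 m
8: max(|-8.13|, |-11.07|) = 11.07 m
9: max(|6.23|, |-18.07|) = 18.07 m
10: max(|38.39|, |-31.42|) = 38.39 m
11: max(|-21.58|, |8.90|) = 21.58 m
Sorted: 5 (10.11 m) < 8 (11.07 m) < 6 (13.83 m) < 9 (18.07 m) < …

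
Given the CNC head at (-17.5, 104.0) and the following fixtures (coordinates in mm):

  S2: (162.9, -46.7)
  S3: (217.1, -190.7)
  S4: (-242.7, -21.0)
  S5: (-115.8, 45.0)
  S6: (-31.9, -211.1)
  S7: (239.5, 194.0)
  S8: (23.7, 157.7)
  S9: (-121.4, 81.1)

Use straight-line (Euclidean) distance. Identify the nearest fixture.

S8

Distances from (-17.5, 104.0):
S2: 235.1 mm
S3: 376.7 mm
S4: 257.6 mm
S5: 114.6 mm
S6: 315.4 mm
S7: 272.3 mm
S8: 67.7 mm
S9: 106.4 mm
Minimum: S8 at 67.7 mm.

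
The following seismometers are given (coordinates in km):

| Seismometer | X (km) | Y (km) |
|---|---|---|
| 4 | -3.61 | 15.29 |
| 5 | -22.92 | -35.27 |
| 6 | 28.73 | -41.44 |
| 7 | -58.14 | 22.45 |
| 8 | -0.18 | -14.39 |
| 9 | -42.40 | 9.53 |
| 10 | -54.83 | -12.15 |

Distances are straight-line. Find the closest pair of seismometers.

7 and 9

Pairwise distances:
4–5: √((-19.31)² + (-50.56)²) = √(372.8761 + 2556.3136) = 54.12 km
4–6: √((32.34)² + (-56.73)²) = √(1045.8756 + 3218.2929) = 65.30 km
4–7: √((-54.53)² + (7.16)²) = √(2973.5209 + 51.2656) = 55.00 km
4–8: √((3.43)² + (-29.68)²) = √(11.7649 + 880.9024) = 29.88 km
4–9: √((-38.79)² + (-5.76)²) = √(1504.6641 + 33.1776) = 39.22 km
4–10: √((-51.22)² + (-27.44)²) = √(2623.4884 + 752.9536) = 58.11 km
5–6: √((51.65)² + (-6.17)²) = √(2667.7225 + 38.0689) = 52.02 km
5–7: √((-35.22)² + (57.72)²) = √(1240.4484 + 3331.5984) = 67.62 km
5–8: √((22.74)² + (20.88)²) = √(517.1076 + 435.9744) = 30.87 km
5–9: √((-19.48)² + (44.80)²) = √(379.4704 + 2007.0400) = 48.85 km
5–10: √((-31.91)² + (23.12)²) = √(1018.2481 + 534.5344) = 39.41 km
6–7: √((-86.87)² + (63.89)²) = √(7546.3969 + 4081.9321) = 107.83 km
6–8: √((-28.91)² + (27.05)²) = √(835.7881 + 731.7025) = 39.59 km
6–9: √((-71.13)² + (50.97)²) = √(5059.4769 + 2597.9409) = 87.51 km
6–10: √((-83.56)² + (29.29)²) = √(6982.2736 + 857.9041) = 88.54 km
7–8: √((57.96)² + (-36.84)²) = √(3359.3616 + 1357.1856) = 68.68 km
7–9: √((15.74)² + (-12.92)²) = √(247.7476 + 166.9264) = 20.36 km
7–10: √((3.31)² + (-34.60)²) = √(10.9561 + 1197.1600) = 34.76 km
8–9: √((-42.22)² + (23.92)²) = √(1782.5284 + 572.1664) = 48.53 km
8–10: √((-54.65)² + (2.24)²) = √(2986.6225 + 5.0176) = 54.70 km
9–10: √((-12.43)² + (-21.68)²) = √(154.5049 + 470.0224) = 24.99 km
Closest pair: 7–9 at 20.36 km.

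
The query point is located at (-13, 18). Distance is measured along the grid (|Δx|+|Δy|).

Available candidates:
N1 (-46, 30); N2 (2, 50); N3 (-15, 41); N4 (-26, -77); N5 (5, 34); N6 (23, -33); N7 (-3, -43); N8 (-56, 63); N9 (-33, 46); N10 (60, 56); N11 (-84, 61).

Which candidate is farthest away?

N11

Distances from (-13, 18):
N1: |-33| + |12| = 33 + 12 = 45
N2: |15| + |32| = 15 + 32 = 47
N3: |-2| + |23| = 2 + 23 = 25
N4: |-13| + |-95| = 13 + 95 = 108
N5: |18| + |16| = 18 + 16 = 34
N6: |36| + |-51| = 36 + 51 = 87
N7: |10| + |-61| = 10 + 61 = 71
N8: |-43| + |45| = 43 + 45 = 88
N9: |-20| + |28| = 20 + 28 = 48
N10: |73| + |38| = 73 + 38 = 111
N11: |-71| + |43| = 71 + 43 = 114
Maximum: N11 at 114.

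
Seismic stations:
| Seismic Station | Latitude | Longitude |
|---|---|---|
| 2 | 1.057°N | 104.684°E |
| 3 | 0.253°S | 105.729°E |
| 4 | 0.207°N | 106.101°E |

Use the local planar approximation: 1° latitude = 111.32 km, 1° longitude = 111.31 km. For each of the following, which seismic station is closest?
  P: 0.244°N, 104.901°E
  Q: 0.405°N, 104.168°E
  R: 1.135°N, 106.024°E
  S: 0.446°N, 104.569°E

P at 0.244°N, 104.901°E:
  2: 93.671 km
  3: 107.496 km
  4: 133.635 km
  → nearest: 2 (93.671 km)
Q at 0.405°N, 104.168°E:
  2: 92.557 km
  3: 188.563 km
  4: 216.288 km
  → nearest: 2 (92.557 km)
R at 1.135°N, 106.024°E:
  2: 149.408 km
  3: 157.963 km
  4: 103.660 km
  → nearest: 4 (103.660 km)
S at 0.446°N, 104.569°E:
  2: 69.211 km
  3: 150.754 km
  4: 172.590 km
  → nearest: 2 (69.211 km)

P→2; Q→2; R→4; S→2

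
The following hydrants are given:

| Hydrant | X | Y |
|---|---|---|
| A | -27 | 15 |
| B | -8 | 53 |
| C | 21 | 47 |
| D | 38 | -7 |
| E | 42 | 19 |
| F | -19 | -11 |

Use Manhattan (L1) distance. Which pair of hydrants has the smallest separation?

Pairwise distances:
A–B: 57
A–C: 80
A–D: 87
A–E: 73
A–F: 34
B–C: 35
B–D: 106
B–E: 84
B–F: 75
C–D: 71
C–E: 49
C–F: 98
D–E: 30
D–F: 61
E–F: 91
Closest pair: D–E at 30.

D and E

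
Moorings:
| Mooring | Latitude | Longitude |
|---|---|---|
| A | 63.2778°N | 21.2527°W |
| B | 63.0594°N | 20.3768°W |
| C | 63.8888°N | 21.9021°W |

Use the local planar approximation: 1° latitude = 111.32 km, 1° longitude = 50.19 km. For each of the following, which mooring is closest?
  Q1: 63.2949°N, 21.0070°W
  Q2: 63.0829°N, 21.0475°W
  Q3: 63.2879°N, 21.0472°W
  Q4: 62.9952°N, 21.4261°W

Q1 at 63.2949°N, 21.0070°W:
  A: √((-0.0171·111.32)² + (-0.2457·50.19)²) = √(3.623586 + 152.070406) = 12.4777 km
  B: √((-0.2355·111.32)² + (0.6302·50.19)²) = √(687.271316 + 1000.440326) = 41.0818 km
  C: √((0.5939·111.32)² + (-0.8951·50.19)²) = √(4370.921893 + 2018.261825) = 79.9324 km
  → nearest: A (12.4777 km)
Q2 at 63.0829°N, 21.0475°W:
  A: √((0.1949·111.32)² + (-0.2052·50.19)²) = √(470.728045 + 106.069154) = 24.0166 km
  B: √((-0.0235·111.32)² + (0.6707·50.19)²) = √(6.843561 + 1133.159395) = 33.7639 km
  C: √((0.8059·111.32)² + (-0.8546·50.19)²) = √(8048.384331 + 1839.755747) = 99.4391 km
  → nearest: A (24.0166 km)
Q3 at 63.2879°N, 21.0472°W:
  A: √((-0.0101·111.32)² + (-0.2055·50.19)²) = √(1.264122 + 106.379524) = 10.3751 km
  B: √((-0.2285·111.32)² + (0.6704·50.19)²) = √(647.021637 + 1132.145912) = 42.1802 km
  C: √((0.6009·111.32)² + (-0.8549·50.19)²) = √(4474.564815 + 1841.047635) = 79.4708 km
  → nearest: A (10.3751 km)
Q4 at 62.9952°N, 21.4261°W:
  A: √((0.2826·111.32)² + (0.1734·50.19)²) = √(989.670694 + 75.741269) = 32.6406 km
  B: √((0.0642·111.32)² + (1.0493·50.19)²) = √(51.075950 + 2773.535552) = 53.1471 km
  C: √((0.8936·111.32)² + (-0.4760·50.19)²) = √(9895.385446 + 570.753123) = 102.3041 km
  → nearest: A (32.6406 km)

Q1→A; Q2→A; Q3→A; Q4→A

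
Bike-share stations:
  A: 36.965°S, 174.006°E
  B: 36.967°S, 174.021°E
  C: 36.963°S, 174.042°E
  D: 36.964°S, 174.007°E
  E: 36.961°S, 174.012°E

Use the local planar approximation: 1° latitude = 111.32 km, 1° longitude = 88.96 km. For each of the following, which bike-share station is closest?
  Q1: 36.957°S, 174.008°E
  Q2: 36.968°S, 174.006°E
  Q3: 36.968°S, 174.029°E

Q1 at 36.957°S, 174.008°E:
  A: 0.908 km
  B: 1.605 km
  C: 3.098 km
  D: 0.784 km
  E: 0.570 km
  → nearest: E (0.570 km)
Q2 at 36.968°S, 174.006°E:
  A: 0.334 km
  B: 1.339 km
  C: 3.251 km
  D: 0.454 km
  E: 0.945 km
  → nearest: A (0.334 km)
Q3 at 36.968°S, 174.029°E:
  A: 2.073 km
  B: 0.720 km
  C: 1.283 km
  D: 2.007 km
  E: 1.701 km
  → nearest: B (0.720 km)

Q1→E; Q2→A; Q3→B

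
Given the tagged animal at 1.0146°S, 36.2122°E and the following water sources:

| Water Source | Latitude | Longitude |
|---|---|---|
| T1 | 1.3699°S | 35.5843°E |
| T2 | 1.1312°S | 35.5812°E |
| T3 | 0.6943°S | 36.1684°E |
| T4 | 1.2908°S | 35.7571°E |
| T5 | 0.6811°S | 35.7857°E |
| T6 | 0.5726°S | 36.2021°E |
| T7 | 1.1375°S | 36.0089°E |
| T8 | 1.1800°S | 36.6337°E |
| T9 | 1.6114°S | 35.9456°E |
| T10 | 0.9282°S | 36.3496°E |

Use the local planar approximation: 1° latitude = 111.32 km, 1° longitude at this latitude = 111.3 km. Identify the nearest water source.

T10

Distances from 1.0146°S, 36.2122°E:
T1: √((-0.3553·111.32)² + (-0.6279·111.3)²) = √(1564.360388 + 4883.950963) = 80.3014 km
T2: √((-0.1166·111.32)² + (-0.6310·111.3)²) = √(168.478116 + 4932.295038) = 71.4197 km
T3: √((0.3203·111.32)² + (-0.0438·111.3)²) = √(1271.335788 + 23.765040) = 35.9875 km
T4: √((-0.2762·111.32)² + (-0.4551·111.3)²) = √(945.352428 + 2565.688926) = 59.2540 km
T5: √((0.3335·111.32)² + (-0.4265·111.3)²) = √(1378.281960 + 2253.348683) = 60.2630 km
T6: √((0.4420·111.32)² + (-0.0101·111.3)²) = √(2420.978508 + 1.263668) = 49.2163 km
T7: √((-0.1229·111.32)² + (-0.2033·111.3)²) = √(187.176000 + 511.994253) = 26.4418 km
T8: √((-0.1654·111.32)² + (0.4215·111.3)²) = √(339.013822 + 2200.824878) = 50.3968 km
T9: √((-0.5968·111.32)² + (-0.2666·111.3)²) = √(4413.712333 + 880.462004) = 72.7611 km
T10: √((0.0864·111.32)² + (0.1374·111.3)²) = √(92.506847 + 233.864226) = 18.0657 km
Minimum: T10 at 18.0657 km.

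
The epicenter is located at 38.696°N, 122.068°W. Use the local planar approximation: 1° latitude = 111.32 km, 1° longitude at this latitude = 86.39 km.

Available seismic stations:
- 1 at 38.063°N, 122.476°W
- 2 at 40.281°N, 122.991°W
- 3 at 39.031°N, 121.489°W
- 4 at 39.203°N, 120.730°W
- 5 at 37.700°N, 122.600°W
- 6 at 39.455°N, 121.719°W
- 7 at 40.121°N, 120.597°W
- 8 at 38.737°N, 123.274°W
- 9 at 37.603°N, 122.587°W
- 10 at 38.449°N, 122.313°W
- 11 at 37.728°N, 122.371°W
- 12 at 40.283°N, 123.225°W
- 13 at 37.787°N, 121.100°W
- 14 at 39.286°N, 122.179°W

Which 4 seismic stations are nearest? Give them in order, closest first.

Distances from 38.696°N, 122.068°W:
1: √((-0.633·111.32)² + (-0.408·86.39)²) = √(4965.39515 + 1242.35947) = 78.789 km
2: √((1.585·111.32)² + (-0.923·86.39)²) = √(31131.84994 + 6358.14386) = 193.623 km
3: √((0.335·111.32)² + (0.579·86.39)²) = √(1390.70818 + 2501.98139) = 62.391 km
4: √((0.507·111.32)² + (1.338·86.39)²) = √(3185.38781 + 13361.00649) = 128.633 km
5: √((-0.996·111.32)² + (-0.532·86.39)²) = √(12293.20354 + 2112.27380) = 120.023 km
6: √((0.759·111.32)² + (0.349·86.39)²) = √(7138.87779 + 909.02913) = 89.710 km
7: √((1.425·111.32)² + (1.471·86.39)²) = √(25163.79416 + 16149.24761) = 203.256 km
8: √((0.041·111.32)² + (-1.206·86.39)²) = √(20.83119 + 10854.79344) = 104.286 km
9: √((-1.093·111.32)² + (-0.519·86.39)²) = √(14804.26053 + 2010.30366) = 129.671 km
10: √((-0.247·111.32)² + (-0.245·86.39)²) = √(756.03222 + 447.98051) = 34.699 km
11: √((-0.968·111.32)² + (-0.303·86.39)²) = √(11611.73484 + 685.19188) = 110.892 km
12: √((1.587·111.32)² + (-1.157·86.39)²) = √(31210.46569 + 9990.64819) = 202.981 km
13: √((-0.909·111.32)² + (0.968·86.39)²) = √(10239.39181 + 6993.22760) = 131.273 km
14: √((0.590·111.32)² + (-0.111·86.39)²) = √(4313.70477 + 91.95448) = 66.375 km
Sorted: 10 (34.699 km) < 3 (62.391 km) < 14 (66.375 km) < 1 (78.789 km) < 6 (89.710 km) < 8 (104.286 km) < …

10, 3, 14, 1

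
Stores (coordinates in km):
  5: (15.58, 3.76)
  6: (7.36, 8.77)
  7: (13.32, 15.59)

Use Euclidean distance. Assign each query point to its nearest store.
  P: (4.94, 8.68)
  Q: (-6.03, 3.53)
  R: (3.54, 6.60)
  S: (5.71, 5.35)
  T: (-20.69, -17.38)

P→6; Q→6; R→6; S→6; T→6

P at (4.94, 8.68):
  5: √((10.64)² + (-4.92)²) = √(113.2096 + 24.2064) = 11.72 km
  6: √((2.42)² + (0.09)²) = √(5.8564 + 0.0081) = 2.42 km
  7: √((8.38)² + (6.91)²) = √(70.2244 + 47.7481) = 10.86 km
  → nearest: 6 (2.42 km)
Q at (-6.03, 3.53):
  5: √((21.61)² + (0.23)²) = √(466.9921 + 0.0529) = 21.61 km
  6: √((13.39)² + (5.24)²) = √(179.2921 + 27.4576) = 14.38 km
  7: √((19.35)² + (12.06)²) = √(374.4225 + 145.4436) = 22.80 km
  → nearest: 6 (14.38 km)
R at (3.54, 6.60):
  5: √((12.04)² + (-2.84)²) = √(144.9616 + 8.0656) = 12.37 km
  6: √((3.82)² + (2.17)²) = √(14.5924 + 4.7089) = 4.39 km
  7: √((9.78)² + (8.99)²) = √(95.6484 + 80.8201) = 13.28 km
  → nearest: 6 (4.39 km)
S at (5.71, 5.35):
  5: √((9.87)² + (-1.59)²) = √(97.4169 + 2.5281) = 10.00 km
  6: √((1.65)² + (3.42)²) = √(2.7225 + 11.6964) = 3.80 km
  7: √((7.61)² + (10.24)²) = √(57.9121 + 104.8576) = 12.76 km
  → nearest: 6 (3.80 km)
T at (-20.69, -17.38):
  5: √((36.27)² + (21.14)²) = √(1315.5129 + 446.8996) = 41.98 km
  6: √((28.05)² + (26.15)²) = √(786.8025 + 683.8225) = 38.35 km
  7: √((34.01)² + (32.97)²) = √(1156.6801 + 1087.0209) = 47.37 km
  → nearest: 6 (38.35 km)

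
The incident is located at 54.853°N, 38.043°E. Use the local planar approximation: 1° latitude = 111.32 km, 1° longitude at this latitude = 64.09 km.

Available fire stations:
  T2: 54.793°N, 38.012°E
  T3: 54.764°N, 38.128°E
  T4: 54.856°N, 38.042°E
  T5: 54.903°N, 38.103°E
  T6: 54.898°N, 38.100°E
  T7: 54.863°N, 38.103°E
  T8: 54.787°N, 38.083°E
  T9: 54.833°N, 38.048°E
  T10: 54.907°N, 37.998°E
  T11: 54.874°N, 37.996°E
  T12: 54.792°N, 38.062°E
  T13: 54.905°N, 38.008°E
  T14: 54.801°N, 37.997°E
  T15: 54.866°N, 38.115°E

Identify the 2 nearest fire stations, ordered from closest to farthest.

Distances from 54.853°N, 38.043°E:
T2: √((-0.060·111.32)² + (-0.031·64.09)²) = √(44.61171 + 3.94733) = 6.968 km
T3: √((-0.089·111.32)² + (0.085·64.09)²) = √(98.15816 + 29.67689) = 11.306 km
T4: √((0.003·111.32)² + (-0.001·64.09)²) = √(0.11153 + 0.00411) = 0.340 km
T5: √((0.050·111.32)² + (0.060·64.09)²) = √(30.98036 + 14.78710) = 6.765 km
T6: √((0.045·111.32)² + (0.057·64.09)²) = √(25.09409 + 13.34536) = 6.200 km
T7: √((0.010·111.32)² + (0.060·64.09)²) = √(1.23921 + 14.78710) = 4.003 km
T8: √((-0.066·111.32)² + (0.040·64.09)²) = √(53.98017 + 6.57204) = 7.782 km
T9: √((-0.020·111.32)² + (0.005·64.09)²) = √(4.95686 + 0.10269) = 2.249 km
T10: √((0.054·111.32)² + (-0.045·64.09)²) = √(36.13549 + 8.31774) = 6.667 km
T11: √((0.021·111.32)² + (-0.047·64.09)²) = √(5.46493 + 9.07353) = 3.813 km
T12: √((-0.061·111.32)² + (0.019·64.09)²) = √(46.11116 + 1.48282) = 6.899 km
T13: √((0.052·111.32)² + (-0.035·64.09)²) = √(33.50835 + 5.03172) = 6.208 km
T14: √((-0.052·111.32)² + (-0.046·64.09)²) = √(33.50835 + 8.69153) = 6.496 km
T15: √((0.013·111.32)² + (0.072·64.09)²) = √(2.09427 + 21.29343) = 4.836 km
Sorted: T4 (0.340 km) < T9 (2.249 km) < T11 (3.813 km) < T7 (4.003 km) < …

T4, T9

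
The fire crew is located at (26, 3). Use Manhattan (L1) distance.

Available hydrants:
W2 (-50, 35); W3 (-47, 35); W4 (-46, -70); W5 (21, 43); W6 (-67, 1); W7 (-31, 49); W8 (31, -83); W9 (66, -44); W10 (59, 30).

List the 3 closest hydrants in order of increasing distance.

Distances from (26, 3):
W2: |-76| + |32| = 76 + 32 = 108
W3: |-73| + |32| = 73 + 32 = 105
W4: |-72| + |-73| = 72 + 73 = 145
W5: |-5| + |40| = 5 + 40 = 45
W6: |-93| + |-2| = 93 + 2 = 95
W7: |-57| + |46| = 57 + 46 = 103
W8: |5| + |-86| = 5 + 86 = 91
W9: |40| + |-47| = 40 + 47 = 87
W10: |33| + |27| = 33 + 27 = 60
Sorted: W5 (45) < W10 (60) < W9 (87) < W8 (91) < W6 (95) < …

W5, W10, W9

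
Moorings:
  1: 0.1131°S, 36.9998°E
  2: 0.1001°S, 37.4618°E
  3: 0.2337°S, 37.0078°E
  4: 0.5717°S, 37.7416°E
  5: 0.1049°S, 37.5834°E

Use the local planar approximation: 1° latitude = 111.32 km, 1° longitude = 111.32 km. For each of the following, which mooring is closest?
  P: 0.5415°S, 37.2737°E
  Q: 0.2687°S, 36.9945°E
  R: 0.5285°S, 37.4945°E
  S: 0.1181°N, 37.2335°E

P→3; Q→3; R→4; S→2

P at 0.5415°S, 37.2737°E:
  1: √((0.4284·111.32)² + (-0.2739·111.32)²) = √(2274.287266 + 929.673517) = 56.6035 km
  2: √((0.4414·111.32)² + (0.1881·111.32)²) = √(2414.410177 + 438.453949) = 53.4122 km
  3: √((0.3078·111.32)² + (-0.2659·111.32)²) = √(1174.041980 + 876.159290) = 45.2791 km
  4: √((-0.0302·111.32)² + (0.4679·111.32)²) = √(11.302130 + 2713.016816) = 52.1950 km
  5: √((0.4366·111.32)² + (0.3097·111.32)²) = √(2362.184732 + 1188.581061) = 59.5883 km
  → nearest: 3 (45.2791 km)
Q at 0.2687°S, 36.9945°E:
  1: √((0.1556·111.32)² + (0.0053·111.32)²) = √(300.030621 + 0.348095) = 17.3314 km
  2: √((0.1686·111.32)² + (0.4673·111.32)²) = √(352.258544 + 2706.063337) = 55.3021 km
  3: √((0.0350·111.32)² + (0.0133·111.32)²) = √(15.180374 + 2.192046) = 4.1680 km
  4: √((-0.3030·111.32)² + (0.7471·111.32)²) = √(1137.710202 + 6916.778498) = 89.7468 km
  5: √((0.1638·111.32)² + (0.5889·111.32)²) = √(332.486633 + 4297.634763) = 68.0450 km
  → nearest: 3 (4.1680 km)
R at 0.5285°S, 37.4945°E:
  1: √((0.4154·111.32)² + (-0.4947·111.32)²) = √(2138.352899 + 3032.705341) = 71.9101 km
  2: √((0.4284·111.32)² + (-0.0327·111.32)²) = √(2274.287266 + 13.250794) = 47.8282 km
  3: √((0.2948·111.32)² + (-0.4867·111.32)²) = √(1076.964415 + 2935.412152) = 63.3433 km
  4: √((-0.0432·111.32)² + (0.2471·111.32)²) = √(23.126712 + 756.644511) = 27.9244 km
  5: √((0.4236·111.32)² + (0.0889·111.32)²) = √(2223.608360 + 97.937704) = 48.1824 km
  → nearest: 4 (27.9244 km)
S at 0.1181°N, 37.2335°E:
  1: √((-0.2312·111.32)² + (-0.2337·111.32)²) = √(662.402640 + 676.805408) = 36.5952 km
  2: √((-0.2182·111.32)² + (0.2283·111.32)²) = √(590.005266 + 645.889491) = 35.1553 km
  3: √((-0.3518·111.32)² + (-0.2257·111.32)²) = √(1533.691694 + 631.261806) = 46.5291 km
  4: √((-0.6898·111.32)² + (0.5081·111.32)²) = √(5896.479261 + 3199.225002) = 95.3714 km
  5: √((-0.2230·111.32)² + (0.3499·111.32)²) = √(616.248849 + 1517.170118) = 46.1889 km
  → nearest: 2 (35.1553 km)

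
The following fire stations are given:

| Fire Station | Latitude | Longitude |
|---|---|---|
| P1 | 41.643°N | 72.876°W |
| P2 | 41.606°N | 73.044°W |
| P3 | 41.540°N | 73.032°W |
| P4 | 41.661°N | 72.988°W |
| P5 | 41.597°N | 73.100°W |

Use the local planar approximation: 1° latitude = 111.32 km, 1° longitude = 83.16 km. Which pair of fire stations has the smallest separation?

Pairwise distances:
P1–P2: √((-0.037·111.32)² + (-0.168·83.16)²) = √(16.96484 + 195.18549) = 14.565 km
P1–P3: √((-0.103·111.32)² + (-0.156·83.16)²) = √(131.46824 + 168.29769) = 17.314 km
P1–P4: √((0.018·111.32)² + (-0.112·83.16)²) = √(4.01505 + 86.74911) = 9.527 km
P1–P5: √((-0.046·111.32)² + (-0.224·83.16)²) = √(26.22177 + 346.99642) = 19.319 km
P2–P3: √((-0.066·111.32)² + (0.012·83.16)²) = √(53.98017 + 0.99584) = 7.415 km
P2–P4: √((0.055·111.32)² + (0.056·83.16)²) = √(37.48623 + 21.68728) = 7.692 km
P2–P5: √((-0.009·111.32)² + (-0.056·83.16)²) = √(1.00376 + 21.68728) = 4.764 km
P3–P4: √((0.121·111.32)² + (0.044·83.16)²) = √(181.43336 + 13.38857) = 13.958 km
P3–P5: √((0.057·111.32)² + (-0.068·83.16)²) = √(40.26207 + 31.97767) = 8.499 km
P4–P5: √((-0.064·111.32)² + (-0.112·83.16)²) = √(50.75822 + 86.74911) = 11.726 km
Closest pair: P2–P5 at 4.764 km.

P2 and P5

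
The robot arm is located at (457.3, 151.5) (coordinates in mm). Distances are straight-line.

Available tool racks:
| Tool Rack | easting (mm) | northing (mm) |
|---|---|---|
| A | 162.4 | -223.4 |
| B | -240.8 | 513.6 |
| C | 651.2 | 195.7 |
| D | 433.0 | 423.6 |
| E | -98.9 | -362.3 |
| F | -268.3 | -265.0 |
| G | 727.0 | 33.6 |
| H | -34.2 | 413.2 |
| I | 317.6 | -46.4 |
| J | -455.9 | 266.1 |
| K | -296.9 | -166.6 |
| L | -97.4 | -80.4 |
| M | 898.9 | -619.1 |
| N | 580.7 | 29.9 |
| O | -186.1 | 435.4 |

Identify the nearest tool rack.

Distances from (457.3, 151.5):
A: 477.0 mm
B: 786.4 mm
C: 198.9 mm
D: 273.2 mm
E: 757.2 mm
F: 836.6 mm
G: 294.3 mm
H: 556.8 mm
I: 242.2 mm
J: 920.4 mm
K: 818.5 mm
L: 601.2 mm
M: 888.2 mm
N: 173.2 mm
O: 703.3 mm
Minimum: N at 173.2 mm.

N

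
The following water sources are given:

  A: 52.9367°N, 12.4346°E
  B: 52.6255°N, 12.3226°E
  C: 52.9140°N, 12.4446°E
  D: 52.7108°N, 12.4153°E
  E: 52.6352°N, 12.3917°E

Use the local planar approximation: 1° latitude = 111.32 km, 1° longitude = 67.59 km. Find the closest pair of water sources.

A and C

Pairwise distances:
A–B: 35.4602 km
A–C: 2.6158 km
A–D: 25.1810 km
A–E: 33.6880 km
B–C: 33.1575 km
B–D: 11.3765 km
B–E: 4.7937 km
C–D: 22.7067 km
C–E: 31.2413 km
D–E: 8.5656 km
Closest pair: A–C at 2.6158 km.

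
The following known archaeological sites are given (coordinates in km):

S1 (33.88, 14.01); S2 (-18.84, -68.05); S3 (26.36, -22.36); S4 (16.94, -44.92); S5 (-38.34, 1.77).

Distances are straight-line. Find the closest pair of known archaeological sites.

Pairwise distances:
S3–S4: 24.45 km
S1–S3: 37.14 km
S2–S4: 42.61 km
S1–S4: 61.32 km
S2–S3: 64.27 km
S3–S5: 69.05 km
S4–S5: 72.36 km
S2–S5: 72.49 km
S1–S5: 73.25 km
S1–S2: 97.54 km
Closest pair: S3–S4 at 24.45 km.

S3 and S4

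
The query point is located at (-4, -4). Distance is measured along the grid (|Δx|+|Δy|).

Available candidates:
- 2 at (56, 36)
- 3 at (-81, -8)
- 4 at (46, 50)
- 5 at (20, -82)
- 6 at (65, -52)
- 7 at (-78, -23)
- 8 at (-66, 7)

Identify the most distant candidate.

6

Distances from (-4, -4):
2: 100
3: 81
4: 104
5: 102
6: 117
7: 93
8: 73
Maximum: 6 at 117.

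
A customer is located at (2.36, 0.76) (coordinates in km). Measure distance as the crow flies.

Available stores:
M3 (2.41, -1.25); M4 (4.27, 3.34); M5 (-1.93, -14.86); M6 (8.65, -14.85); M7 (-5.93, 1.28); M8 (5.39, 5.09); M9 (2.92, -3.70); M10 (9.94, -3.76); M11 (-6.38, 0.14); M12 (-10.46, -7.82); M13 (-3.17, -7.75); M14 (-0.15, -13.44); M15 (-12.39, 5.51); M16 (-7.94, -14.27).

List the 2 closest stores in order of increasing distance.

Distances from (2.36, 0.76):
M3: 2.01 km
M4: 3.21 km
M5: 16.20 km
M6: 16.83 km
M7: 8.31 km
M8: 5.28 km
M9: 4.50 km
M10: 8.83 km
M11: 8.76 km
M12: 15.43 km
M13: 10.15 km
M14: 14.42 km
M15: 15.50 km
M16: 18.22 km
Sorted: M3 (2.01 km) < M4 (3.21 km) < M9 (4.50 km) < M8 (5.28 km) < …

M3, M4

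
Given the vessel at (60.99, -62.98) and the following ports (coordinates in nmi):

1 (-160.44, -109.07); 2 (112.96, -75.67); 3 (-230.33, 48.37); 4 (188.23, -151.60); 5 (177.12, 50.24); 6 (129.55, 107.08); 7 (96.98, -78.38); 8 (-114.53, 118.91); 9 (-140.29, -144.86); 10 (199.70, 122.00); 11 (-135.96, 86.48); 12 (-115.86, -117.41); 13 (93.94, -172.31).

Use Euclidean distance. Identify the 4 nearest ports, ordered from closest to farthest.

Distances from (60.99, -62.98):
1: √((-221.43)² + (-46.09)²) = √(49031.2449 + 2124.2881) = 226.18 nmi
2: √((51.97)² + (-12.69)²) = √(2700.8809 + 161.0361) = 53.50 nmi
3: √((-291.32)² + (111.35)²) = √(84867.3424 + 12398.8225) = 311.88 nmi
4: √((127.24)² + (-88.62)²) = √(16190.0176 + 7853.5044) = 155.06 nmi
5: √((116.13)² + (113.22)²) = √(13486.1769 + 12818.7684) = 162.19 nmi
6: √((68.56)² + (170.06)²) = √(4700.4736 + 28920.4036) = 183.36 nmi
7: √((35.99)² + (-15.40)²) = √(1295.2801 + 237.1600) = 39.15 nmi
8: √((-175.52)² + (181.89)²) = √(30807.2704 + 33083.9721) = 252.77 nmi
9: √((-201.28)² + (-81.88)²) = √(40513.6384 + 6704.3344) = 217.30 nmi
10: √((138.71)² + (184.98)²) = √(19240.4641 + 34217.6004) = 231.21 nmi
11: √((-196.95)² + (149.46)²) = √(38789.3025 + 22338.2916) = 247.24 nmi
12: √((-176.85)² + (-54.43)²) = √(31275.9225 + 2962.6249) = 185.04 nmi
13: √((32.95)² + (-109.33)²) = √(1085.7025 + 11953.0489) = 114.19 nmi
Sorted: 7 (39.15 nmi) < 2 (53.50 nmi) < 13 (114.19 nmi) < 4 (155.06 nmi) < 5 (162.19 nmi) < 6 (183.36 nmi) < …

7, 2, 13, 4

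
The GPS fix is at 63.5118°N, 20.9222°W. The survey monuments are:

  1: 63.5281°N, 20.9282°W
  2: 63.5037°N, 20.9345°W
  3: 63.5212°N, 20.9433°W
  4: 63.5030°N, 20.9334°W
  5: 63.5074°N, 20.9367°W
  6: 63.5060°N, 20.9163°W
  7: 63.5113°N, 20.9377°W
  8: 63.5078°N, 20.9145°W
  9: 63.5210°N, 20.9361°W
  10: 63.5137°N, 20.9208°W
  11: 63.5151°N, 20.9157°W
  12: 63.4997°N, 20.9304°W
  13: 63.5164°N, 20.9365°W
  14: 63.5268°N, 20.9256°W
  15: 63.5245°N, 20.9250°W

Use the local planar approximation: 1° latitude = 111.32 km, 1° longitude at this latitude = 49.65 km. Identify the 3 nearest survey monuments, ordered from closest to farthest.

10, 11, 8

Distances from 63.5118°N, 20.9222°W:
1: √((0.0163·111.32)² + (-0.0060·49.65)²) = √(3.292468 + 0.088744) = 1.8388 km
2: √((-0.0081·111.32)² + (-0.0123·49.65)²) = √(0.813048 + 0.372948) = 1.0890 km
3: √((0.0094·111.32)² + (-0.0211·49.65)²) = √(1.094970 + 1.097497) = 1.4807 km
4: √((-0.0088·111.32)² + (-0.0112·49.65)²) = √(0.959648 + 0.309225) = 1.1264 km
5: √((-0.0044·111.32)² + (-0.0145·49.65)²) = √(0.239912 + 0.518292) = 0.8707 km
6: √((-0.0058·111.32)² + (0.0059·49.65)²) = √(0.416872 + 0.085811) = 0.7090 km
7: √((-0.0005·111.32)² + (-0.0155·49.65)²) = √(0.003098 + 0.592246) = 0.7716 km
8: √((-0.0040·111.32)² + (0.0077·49.65)²) = √(0.198274 + 0.146157) = 0.5869 km
9: √((0.0092·111.32)² + (-0.0139·49.65)²) = √(1.048871 + 0.476286) = 1.2350 km
10: √((0.0019·111.32)² + (0.0014·49.65)²) = √(0.044736 + 0.004832) = 0.2226 km
11: √((0.0033·111.32)² + (0.0065·49.65)²) = √(0.134950 + 0.104151) = 0.4890 km
12: √((-0.0121·111.32)² + (-0.0082·49.65)²) = √(1.814334 + 0.165755) = 1.4072 km
13: √((0.0046·111.32)² + (-0.0143·49.65)²) = √(0.262218 + 0.504093) = 0.8754 km
14: √((0.0150·111.32)² + (-0.0034·49.65)²) = √(2.788232 + 0.028497) = 1.6783 km
15: √((0.0127·111.32)² + (-0.0028·49.65)²) = √(1.998729 + 0.019327) = 1.4206 km
Sorted: 10 (0.2226 km) < 11 (0.4890 km) < 8 (0.5869 km) < 6 (0.7090 km) < 7 (0.7716 km) < …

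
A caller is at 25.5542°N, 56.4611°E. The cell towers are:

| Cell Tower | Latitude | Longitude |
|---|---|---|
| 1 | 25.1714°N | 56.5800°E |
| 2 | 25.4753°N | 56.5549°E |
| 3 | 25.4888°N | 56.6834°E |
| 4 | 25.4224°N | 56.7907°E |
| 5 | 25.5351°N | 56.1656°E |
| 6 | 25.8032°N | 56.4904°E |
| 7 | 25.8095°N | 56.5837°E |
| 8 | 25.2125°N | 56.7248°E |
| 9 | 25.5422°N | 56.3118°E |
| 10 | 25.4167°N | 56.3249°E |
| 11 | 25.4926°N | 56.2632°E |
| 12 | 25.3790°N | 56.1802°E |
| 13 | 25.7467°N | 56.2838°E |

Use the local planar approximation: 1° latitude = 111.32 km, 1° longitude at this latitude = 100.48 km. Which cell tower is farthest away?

Distances from 25.5542°N, 56.4611°E:
1: 44.2564 km
2: 12.8831 km
3: 23.4932 km
4: 36.2227 km
5: 29.7679 km
6: 27.8746 km
7: 30.9750 km
8: 46.3569 km
9: 15.0610 km
10: 20.5324 km
11: 21.0342 km
12: 34.3077 km
13: 27.8673 km
Maximum: 8 at 46.3569 km.

8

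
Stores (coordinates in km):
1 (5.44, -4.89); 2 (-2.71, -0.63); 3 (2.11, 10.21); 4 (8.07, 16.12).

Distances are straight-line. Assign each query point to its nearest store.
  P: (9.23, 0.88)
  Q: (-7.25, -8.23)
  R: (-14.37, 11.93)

P at (9.23, 0.88):
  1: √((-3.79)² + (-5.77)²) = √(14.3641 + 33.2929) = 6.90 km
  2: √((-11.94)² + (-1.51)²) = √(142.5636 + 2.2801) = 12.04 km
  3: √((-7.12)² + (9.33)²) = √(50.6944 + 87.0489) = 11.74 km
  4: √((-1.16)² + (15.24)²) = √(1.3456 + 232.2576) = 15.28 km
  → nearest: 1 (6.90 km)
Q at (-7.25, -8.23):
  1: √((12.69)² + (3.34)²) = √(161.0361 + 11.1556) = 13.12 km
  2: √((4.54)² + (7.60)²) = √(20.6116 + 57.7600) = 8.85 km
  3: √((9.36)² + (18.44)²) = √(87.6096 + 340.0336) = 20.68 km
  4: √((15.32)² + (24.35)²) = √(234.7024 + 592.9225) = 28.77 km
  → nearest: 2 (8.85 km)
R at (-14.37, 11.93):
  1: √((19.81)² + (-16.82)²) = √(392.4361 + 282.9124) = 25.99 km
  2: √((11.66)² + (-12.56)²) = √(135.9556 + 157.7536) = 17.14 km
  3: √((16.48)² + (-1.72)²) = √(271.5904 + 2.9584) = 16.57 km
  4: √((22.44)² + (4.19)²) = √(503.5536 + 17.5561) = 22.83 km
  → nearest: 3 (16.57 km)

P→1; Q→2; R→3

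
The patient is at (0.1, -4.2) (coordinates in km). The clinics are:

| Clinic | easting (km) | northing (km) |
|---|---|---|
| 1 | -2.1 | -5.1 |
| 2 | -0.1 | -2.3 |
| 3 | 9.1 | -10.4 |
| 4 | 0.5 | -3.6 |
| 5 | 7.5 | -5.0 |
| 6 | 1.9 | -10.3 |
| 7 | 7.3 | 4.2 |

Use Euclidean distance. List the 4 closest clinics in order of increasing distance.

4, 2, 1, 6

Distances from (0.1, -4.2):
1: √((-2.2)² + (-0.9)²) = √(4.840 + 0.810) = 2.4 km
2: √((-0.2)² + (1.9)²) = √(0.040 + 3.610) = 1.9 km
3: √((9.0)² + (-6.2)²) = √(81.000 + 38.440) = 10.9 km
4: √((0.4)² + (0.6)²) = √(0.160 + 0.360) = 0.7 km
5: √((7.4)² + (-0.8)²) = √(54.760 + 0.640) = 7.4 km
6: √((1.8)² + (-6.1)²) = √(3.240 + 37.210) = 6.4 km
7: √((7.2)² + (8.4)²) = √(51.840 + 70.560) = 11.1 km
Sorted: 4 (0.7 km) < 2 (1.9 km) < 1 (2.4 km) < 6 (6.4 km) < 5 (7.4 km) < 3 (10.9 km) < …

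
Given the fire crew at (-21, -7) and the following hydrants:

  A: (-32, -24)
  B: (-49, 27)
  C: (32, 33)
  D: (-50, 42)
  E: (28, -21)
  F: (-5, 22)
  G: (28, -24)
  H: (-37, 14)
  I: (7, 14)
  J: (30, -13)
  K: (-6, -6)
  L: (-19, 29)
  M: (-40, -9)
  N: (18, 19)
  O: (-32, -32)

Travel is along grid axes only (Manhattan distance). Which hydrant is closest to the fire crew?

K

Distances from (-21, -7):
A: 28
B: 62
C: 93
D: 78
E: 63
F: 45
G: 66
H: 37
I: 49
J: 57
K: 16
L: 38
M: 21
N: 65
O: 36
Minimum: K at 16.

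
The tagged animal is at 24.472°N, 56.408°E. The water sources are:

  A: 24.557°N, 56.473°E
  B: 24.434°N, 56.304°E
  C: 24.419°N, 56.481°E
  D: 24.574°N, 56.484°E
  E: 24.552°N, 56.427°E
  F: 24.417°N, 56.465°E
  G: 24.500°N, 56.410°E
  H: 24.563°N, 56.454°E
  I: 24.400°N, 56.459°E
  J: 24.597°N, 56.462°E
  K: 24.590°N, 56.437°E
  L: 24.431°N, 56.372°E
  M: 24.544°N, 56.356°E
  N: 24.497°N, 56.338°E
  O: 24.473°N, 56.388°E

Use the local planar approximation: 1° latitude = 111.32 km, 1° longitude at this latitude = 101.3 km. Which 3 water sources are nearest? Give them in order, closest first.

Distances from 24.472°N, 56.408°E:
A: √((0.085·111.32)² + (0.065·101.3)²) = √(89.53323 + 43.35564) = 11.528 km
B: √((-0.038·111.32)² + (-0.104·101.3)²) = √(17.89425 + 110.99044) = 11.353 km
C: √((-0.053·111.32)² + (0.073·101.3)²) = √(34.80953 + 54.68455) = 9.460 km
D: √((0.102·111.32)² + (0.076·101.3)²) = √(128.92785 + 59.27152) = 13.719 km
E: √((0.080·111.32)² + (0.019·101.3)²) = √(79.30971 + 3.70447) = 9.111 km
F: √((-0.055·111.32)² + (0.057·101.3)²) = √(37.48623 + 33.34023) = 8.416 km
G: √((0.028·111.32)² + (0.002·101.3)²) = √(9.71544 + 0.04105) = 3.124 km
H: √((0.091·111.32)² + (0.046·101.3)²) = √(102.61933 + 21.71374) = 11.150 km
I: √((-0.072·111.32)² + (0.051·101.3)²) = √(64.24087 + 26.69066) = 9.536 km
J: √((0.125·111.32)² + (0.054·101.3)²) = √(193.62722 + 29.92309) = 14.952 km
K: √((0.118·111.32)² + (0.029·101.3)²) = √(172.54819 + 8.63008) = 13.460 km
L: √((-0.041·111.32)² + (-0.036·101.3)²) = √(20.83119 + 13.29915) = 5.842 km
M: √((0.072·111.32)² + (-0.052·101.3)²) = √(64.24087 + 27.74761) = 9.591 km
N: √((0.025·111.32)² + (-0.070·101.3)²) = √(7.74509 + 50.28228) = 7.618 km
O: √((0.001·111.32)² + (-0.020·101.3)²) = √(0.01239 + 4.10468) = 2.029 km
Sorted: O (2.029 km) < G (3.124 km) < L (5.842 km) < N (7.618 km) < F (8.416 km) < …

O, G, L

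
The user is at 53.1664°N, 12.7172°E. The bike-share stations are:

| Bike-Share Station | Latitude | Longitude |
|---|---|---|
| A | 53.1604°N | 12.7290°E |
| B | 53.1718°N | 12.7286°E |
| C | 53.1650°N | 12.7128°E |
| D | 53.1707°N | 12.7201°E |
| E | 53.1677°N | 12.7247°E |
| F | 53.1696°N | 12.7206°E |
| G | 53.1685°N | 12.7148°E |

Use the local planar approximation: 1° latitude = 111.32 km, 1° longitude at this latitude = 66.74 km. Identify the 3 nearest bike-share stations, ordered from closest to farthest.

G, C, F

Distances from 53.1664°N, 12.7172°E:
A: √((-0.0060·111.32)² + (0.0118·66.74)²) = √(0.446117 + 0.620207) = 1.0326 km
B: √((0.0054·111.32)² + (0.0114·66.74)²) = √(0.361355 + 0.578871) = 0.9697 km
C: √((-0.0014·111.32)² + (-0.0044·66.74)²) = √(0.024289 + 0.086234) = 0.3324 km
D: √((0.0043·111.32)² + (0.0029·66.74)²) = √(0.229131 + 0.037460) = 0.5163 km
E: √((0.0013·111.32)² + (0.0075·66.74)²) = √(0.020943 + 0.250550) = 0.5210 km
F: √((0.0032·111.32)² + (0.0034·66.74)²) = √(0.126896 + 0.051491) = 0.4224 km
G: √((0.0021·111.32)² + (-0.0024·66.74)²) = √(0.054649 + 0.025656) = 0.2834 km
Sorted: G (0.2834 km) < C (0.3324 km) < F (0.4224 km) < D (0.5163 km) < E (0.5210 km) < …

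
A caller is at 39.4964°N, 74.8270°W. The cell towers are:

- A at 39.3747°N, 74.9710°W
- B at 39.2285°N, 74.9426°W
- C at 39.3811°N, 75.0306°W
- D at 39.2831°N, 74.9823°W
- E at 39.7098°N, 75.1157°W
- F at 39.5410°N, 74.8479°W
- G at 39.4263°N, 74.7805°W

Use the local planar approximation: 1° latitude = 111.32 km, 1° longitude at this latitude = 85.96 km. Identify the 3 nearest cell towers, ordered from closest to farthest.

Distances from 39.4964°N, 74.8270°W:
A: √((-0.1217·111.32)² + (-0.1440·85.96)²) = √(183.538658 + 153.220825) = 18.3510 km
B: √((-0.2679·111.32)² + (-0.1156·85.96)²) = √(889.389141 + 98.743492) = 31.4346 km
C: √((-0.1153·111.32)² + (-0.2036·85.96)²) = √(164.742256 + 306.300962) = 21.7035 km
D: √((-0.2133·111.32)² + (-0.1553·85.96)²) = √(563.803940 + 178.211500) = 27.2400 km
E: √((0.2134·111.32)² + (-0.2887·85.96)²) = √(564.332712 + 615.866216) = 34.3540 km
F: √((0.0446·111.32)² + (-0.0209·85.96)²) = √(24.649954 + 3.227642) = 5.2799 km
G: √((-0.0701·111.32)² + (0.0465·85.96)²) = √(60.895112 + 15.977128) = 8.7677 km
Sorted: F (5.2799 km) < G (8.7677 km) < A (18.3510 km) < C (21.7035 km) < D (27.2400 km) < …

F, G, A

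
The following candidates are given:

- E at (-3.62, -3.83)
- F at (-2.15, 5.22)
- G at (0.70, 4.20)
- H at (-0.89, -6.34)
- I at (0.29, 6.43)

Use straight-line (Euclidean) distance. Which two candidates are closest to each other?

G and I

Pairwise distances:
E–F: √((1.47)² + (9.05)²) = √(2.1609 + 81.9025) = 9.17
E–G: √((4.32)² + (8.03)²) = √(18.6624 + 64.4809) = 9.12
E–H: √((2.73)² + (-2.51)²) = √(7.4529 + 6.3001) = 3.71
E–I: √((3.91)² + (10.26)²) = √(15.2881 + 105.2676) = 10.98
F–G: √((2.85)² + (-1.02)²) = √(8.1225 + 1.0404) = 3.03
F–H: √((1.26)² + (-11.56)²) = √(1.5876 + 133.6336) = 11.63
F–I: √((2.44)² + (1.21)²) = √(5.9536 + 1.4641) = 2.72
G–H: √((-1.59)² + (-10.54)²) = √(2.5281 + 111.0916) = 10.66
G–I: √((-0.41)² + (2.23)²) = √(0.1681 + 4.9729) = 2.27
H–I: √((1.18)² + (12.77)²) = √(1.3924 + 163.0729) = 12.82
Closest pair: G–I at 2.27.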